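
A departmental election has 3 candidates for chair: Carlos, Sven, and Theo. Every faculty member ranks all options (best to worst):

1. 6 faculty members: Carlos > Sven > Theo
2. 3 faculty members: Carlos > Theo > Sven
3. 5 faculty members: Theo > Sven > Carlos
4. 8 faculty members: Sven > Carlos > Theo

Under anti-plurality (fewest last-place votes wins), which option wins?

Last-place votes: Carlos 5, Sven 3, Theo 14.
Sven is ranked last by the fewest voters, so Sven wins.

Sven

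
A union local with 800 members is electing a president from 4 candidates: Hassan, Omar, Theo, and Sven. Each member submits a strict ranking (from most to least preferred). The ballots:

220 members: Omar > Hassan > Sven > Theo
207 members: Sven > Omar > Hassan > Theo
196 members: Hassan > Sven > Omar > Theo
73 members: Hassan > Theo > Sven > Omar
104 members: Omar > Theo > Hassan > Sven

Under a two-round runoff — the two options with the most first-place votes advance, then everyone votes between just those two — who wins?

Round 1 first-place votes: Hassan 269, Omar 324, Theo 0, Sven 207.
Omar and Hassan advance.
Runoff: Omar is preferred to Hassan by 531 voters; Hassan by 269.
Omar wins the runoff.

Omar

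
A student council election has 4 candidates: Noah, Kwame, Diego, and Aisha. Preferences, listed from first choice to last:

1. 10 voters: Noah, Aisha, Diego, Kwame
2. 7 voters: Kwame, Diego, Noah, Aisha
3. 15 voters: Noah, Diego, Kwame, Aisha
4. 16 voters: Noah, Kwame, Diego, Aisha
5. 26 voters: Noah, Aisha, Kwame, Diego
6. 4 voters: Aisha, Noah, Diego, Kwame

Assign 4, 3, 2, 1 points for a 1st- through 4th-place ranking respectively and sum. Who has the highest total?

Noah: 10·4 + 7·2 + 15·4 + 16·4 + 26·4 + 4·3 = 294
Kwame: 10·1 + 7·4 + 15·2 + 16·3 + 26·2 + 4·1 = 172
Diego: 10·2 + 7·3 + 15·3 + 16·2 + 26·1 + 4·2 = 152
Aisha: 10·3 + 7·1 + 15·1 + 16·1 + 26·3 + 4·4 = 162
Noah has the highest Borda score (294).

Noah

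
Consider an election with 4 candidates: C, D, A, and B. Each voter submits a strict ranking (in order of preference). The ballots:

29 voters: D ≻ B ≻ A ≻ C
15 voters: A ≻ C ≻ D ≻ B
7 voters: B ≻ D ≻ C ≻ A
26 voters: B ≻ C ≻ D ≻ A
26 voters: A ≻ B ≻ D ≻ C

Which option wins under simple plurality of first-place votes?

First-place votes: C 0, D 29, A 41, B 33.
A has the most first-place votes.

A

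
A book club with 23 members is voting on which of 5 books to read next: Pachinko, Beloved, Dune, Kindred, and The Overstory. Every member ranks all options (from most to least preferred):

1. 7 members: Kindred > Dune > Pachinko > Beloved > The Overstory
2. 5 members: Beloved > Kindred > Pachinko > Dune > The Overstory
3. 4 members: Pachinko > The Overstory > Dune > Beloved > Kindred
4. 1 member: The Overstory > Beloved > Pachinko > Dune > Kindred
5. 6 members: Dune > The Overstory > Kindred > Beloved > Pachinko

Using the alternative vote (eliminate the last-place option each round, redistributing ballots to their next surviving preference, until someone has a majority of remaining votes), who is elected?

Round 1: Pachinko 4, Beloved 5, Dune 6, Kindred 7, The Overstory 1. Eliminate The Overstory.
Round 2: Pachinko 4, Beloved 6, Dune 6, Kindred 7. Eliminate Pachinko.
Round 3: Beloved 6, Dune 10, Kindred 7. Eliminate Beloved.
Round 4: Dune 11, Kindred 12. Kindred has a majority.

Kindred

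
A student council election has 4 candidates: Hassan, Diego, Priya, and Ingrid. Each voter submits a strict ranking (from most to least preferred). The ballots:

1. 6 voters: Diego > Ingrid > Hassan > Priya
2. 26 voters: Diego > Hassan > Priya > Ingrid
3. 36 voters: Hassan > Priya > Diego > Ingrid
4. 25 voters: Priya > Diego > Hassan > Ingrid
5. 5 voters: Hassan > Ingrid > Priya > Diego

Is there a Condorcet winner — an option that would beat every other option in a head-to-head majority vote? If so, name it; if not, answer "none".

none

Checking pairwise contests:
Diego beats Hassan 57–41.
Priya beats Diego 66–32.
Hassan beats Priya 73–25.
Hassan beats Ingrid 92–6.
Every option loses at least one head-to-head, so there is no Condorcet winner.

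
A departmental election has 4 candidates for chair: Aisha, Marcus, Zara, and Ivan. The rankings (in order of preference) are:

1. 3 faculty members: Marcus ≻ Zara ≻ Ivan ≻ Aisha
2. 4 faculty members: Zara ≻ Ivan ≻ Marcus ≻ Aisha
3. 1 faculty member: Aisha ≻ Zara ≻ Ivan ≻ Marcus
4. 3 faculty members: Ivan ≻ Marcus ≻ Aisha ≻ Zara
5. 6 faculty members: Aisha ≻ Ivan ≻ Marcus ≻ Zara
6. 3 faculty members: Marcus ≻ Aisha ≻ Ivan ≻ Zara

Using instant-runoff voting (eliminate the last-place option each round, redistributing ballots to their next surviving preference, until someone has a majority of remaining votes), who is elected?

Round 1: Aisha 7, Marcus 6, Zara 4, Ivan 3. Eliminate Ivan.
Round 2: Aisha 7, Marcus 9, Zara 4. Eliminate Zara.
Round 3: Aisha 7, Marcus 13. Marcus has a majority.

Marcus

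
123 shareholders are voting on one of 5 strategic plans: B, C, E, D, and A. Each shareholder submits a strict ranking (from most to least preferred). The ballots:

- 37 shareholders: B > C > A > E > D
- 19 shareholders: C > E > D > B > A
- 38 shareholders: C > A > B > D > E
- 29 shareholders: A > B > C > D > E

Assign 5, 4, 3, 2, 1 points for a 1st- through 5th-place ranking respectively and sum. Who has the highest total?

B: 37·5 + 19·2 + 38·3 + 29·4 = 453
C: 37·4 + 19·5 + 38·5 + 29·3 = 520
E: 37·2 + 19·4 + 38·1 + 29·1 = 217
D: 37·1 + 19·3 + 38·2 + 29·2 = 228
A: 37·3 + 19·1 + 38·4 + 29·5 = 427
C has the highest Borda score (520).

C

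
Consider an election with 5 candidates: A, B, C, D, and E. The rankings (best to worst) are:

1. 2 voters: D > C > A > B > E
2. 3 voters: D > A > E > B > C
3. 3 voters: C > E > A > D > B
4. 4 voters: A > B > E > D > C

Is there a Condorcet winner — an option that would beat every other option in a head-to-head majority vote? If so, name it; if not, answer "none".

A

A vs B: 12–0 for A.
A vs C: 7–5 for A.
A vs D: 7–5 for A.
A vs E: 9–3 for A.
A beats every other option head-to-head.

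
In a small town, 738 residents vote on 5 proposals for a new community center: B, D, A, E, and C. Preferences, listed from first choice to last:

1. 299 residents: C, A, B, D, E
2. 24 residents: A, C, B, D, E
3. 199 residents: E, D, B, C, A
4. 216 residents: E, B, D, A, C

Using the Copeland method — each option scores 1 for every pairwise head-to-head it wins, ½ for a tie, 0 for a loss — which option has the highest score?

E

B: beats D, A, and C; loses to E → score 3.
D: beats A and C; loses to B and E → score 2.
A: loses to B, D, E, and C → score 0.
E: beats B, D, A, and C → score 4.
C: beats A; loses to B, D, and E → score 1.
E has the best pairwise record.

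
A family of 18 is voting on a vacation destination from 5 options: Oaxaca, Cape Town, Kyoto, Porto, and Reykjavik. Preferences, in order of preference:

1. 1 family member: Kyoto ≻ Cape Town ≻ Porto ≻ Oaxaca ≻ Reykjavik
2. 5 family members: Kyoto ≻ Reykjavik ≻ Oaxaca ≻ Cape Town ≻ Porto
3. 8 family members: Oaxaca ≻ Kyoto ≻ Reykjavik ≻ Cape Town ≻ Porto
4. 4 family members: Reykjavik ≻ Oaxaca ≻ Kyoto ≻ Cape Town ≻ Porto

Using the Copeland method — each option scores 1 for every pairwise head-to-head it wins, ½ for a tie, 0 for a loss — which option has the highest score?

Oaxaca: beats Cape Town, Kyoto, and Porto; ties Reykjavik → score 3.5.
Cape Town: beats Porto; loses to Oaxaca, Kyoto, and Reykjavik → score 1.
Kyoto: beats Cape Town, Porto, and Reykjavik; loses to Oaxaca → score 3.
Porto: loses to Oaxaca, Cape Town, Kyoto, and Reykjavik → score 0.
Reykjavik: beats Cape Town and Porto; ties Oaxaca; loses to Kyoto → score 2.5.
Oaxaca has the best pairwise record.

Oaxaca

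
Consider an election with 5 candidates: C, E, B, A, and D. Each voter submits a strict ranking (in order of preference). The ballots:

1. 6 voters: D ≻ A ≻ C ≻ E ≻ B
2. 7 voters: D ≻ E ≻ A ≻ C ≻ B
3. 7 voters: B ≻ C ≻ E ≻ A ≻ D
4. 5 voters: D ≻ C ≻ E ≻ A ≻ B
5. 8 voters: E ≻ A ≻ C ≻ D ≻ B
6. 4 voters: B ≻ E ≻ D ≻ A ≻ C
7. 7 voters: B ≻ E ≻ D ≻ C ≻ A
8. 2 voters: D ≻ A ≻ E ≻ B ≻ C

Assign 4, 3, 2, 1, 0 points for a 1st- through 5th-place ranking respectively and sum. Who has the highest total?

E

C: 6·2 + 7·1 + 7·3 + 5·3 + 8·2 + 4·0 + 7·1 + 2·0 = 78
E: 6·1 + 7·3 + 7·2 + 5·2 + 8·4 + 4·3 + 7·3 + 2·2 = 120
B: 6·0 + 7·0 + 7·4 + 5·0 + 8·0 + 4·4 + 7·4 + 2·1 = 74
A: 6·3 + 7·2 + 7·1 + 5·1 + 8·3 + 4·1 + 7·0 + 2·3 = 78
D: 6·4 + 7·4 + 7·0 + 5·4 + 8·1 + 4·2 + 7·2 + 2·4 = 110
E has the highest Borda score (120).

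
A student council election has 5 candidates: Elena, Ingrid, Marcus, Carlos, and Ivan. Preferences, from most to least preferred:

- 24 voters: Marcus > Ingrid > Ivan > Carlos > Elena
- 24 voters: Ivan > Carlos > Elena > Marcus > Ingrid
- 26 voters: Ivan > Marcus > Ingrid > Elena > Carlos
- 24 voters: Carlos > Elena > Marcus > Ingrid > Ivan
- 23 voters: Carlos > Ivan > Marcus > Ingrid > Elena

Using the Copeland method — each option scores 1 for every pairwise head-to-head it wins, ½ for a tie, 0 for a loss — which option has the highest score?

Ivan

Elena: loses to Ingrid, Marcus, Carlos, and Ivan → score 0.
Ingrid: beats Elena; loses to Marcus, Carlos, and Ivan → score 1.
Marcus: beats Elena and Ingrid; loses to Carlos and Ivan → score 2.
Carlos: beats Elena, Ingrid, and Marcus; loses to Ivan → score 3.
Ivan: beats Elena, Ingrid, Marcus, and Carlos → score 4.
Ivan has the best pairwise record.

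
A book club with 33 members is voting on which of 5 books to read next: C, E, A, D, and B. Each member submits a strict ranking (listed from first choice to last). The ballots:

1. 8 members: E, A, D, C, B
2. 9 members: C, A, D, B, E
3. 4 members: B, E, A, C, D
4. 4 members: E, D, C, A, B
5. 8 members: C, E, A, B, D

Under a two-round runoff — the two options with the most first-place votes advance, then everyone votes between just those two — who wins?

C

Round 1 first-place votes: C 17, E 12, A 0, D 0, B 4.
C and E advance.
Runoff: C is preferred to E by 17 voters; E by 16.
C wins the runoff.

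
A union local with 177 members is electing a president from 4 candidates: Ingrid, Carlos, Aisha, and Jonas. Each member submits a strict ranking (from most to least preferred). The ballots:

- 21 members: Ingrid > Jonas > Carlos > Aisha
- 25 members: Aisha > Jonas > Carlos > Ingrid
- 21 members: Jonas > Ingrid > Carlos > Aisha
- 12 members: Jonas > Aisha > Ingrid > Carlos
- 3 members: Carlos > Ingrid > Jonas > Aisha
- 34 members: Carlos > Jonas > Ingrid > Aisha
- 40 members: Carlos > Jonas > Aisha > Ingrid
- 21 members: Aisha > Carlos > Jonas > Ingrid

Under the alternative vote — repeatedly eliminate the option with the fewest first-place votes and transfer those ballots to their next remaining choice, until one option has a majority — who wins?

Round 1: Ingrid 21, Carlos 77, Aisha 46, Jonas 33. Eliminate Ingrid.
Round 2: Carlos 77, Aisha 46, Jonas 54. Eliminate Aisha.
Round 3: Carlos 98, Jonas 79. Carlos has a majority.

Carlos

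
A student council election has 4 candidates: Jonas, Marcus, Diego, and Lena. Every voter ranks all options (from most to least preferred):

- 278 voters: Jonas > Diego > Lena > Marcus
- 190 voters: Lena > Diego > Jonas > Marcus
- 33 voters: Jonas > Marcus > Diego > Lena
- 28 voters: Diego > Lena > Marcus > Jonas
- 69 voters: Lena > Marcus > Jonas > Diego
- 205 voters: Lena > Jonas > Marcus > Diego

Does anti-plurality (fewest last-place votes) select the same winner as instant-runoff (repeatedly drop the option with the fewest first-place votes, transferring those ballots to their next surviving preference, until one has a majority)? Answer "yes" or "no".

no

Anti-plurality — last-place votes: Jonas 28, Marcus 468, Diego 274, Lena 33. Winner: Jonas.
Instant-runoff — R1 Jonas 311, Marcus 0, Diego 28, Lena 464 (Lena winner). Winner: Lena.
The two methods disagree.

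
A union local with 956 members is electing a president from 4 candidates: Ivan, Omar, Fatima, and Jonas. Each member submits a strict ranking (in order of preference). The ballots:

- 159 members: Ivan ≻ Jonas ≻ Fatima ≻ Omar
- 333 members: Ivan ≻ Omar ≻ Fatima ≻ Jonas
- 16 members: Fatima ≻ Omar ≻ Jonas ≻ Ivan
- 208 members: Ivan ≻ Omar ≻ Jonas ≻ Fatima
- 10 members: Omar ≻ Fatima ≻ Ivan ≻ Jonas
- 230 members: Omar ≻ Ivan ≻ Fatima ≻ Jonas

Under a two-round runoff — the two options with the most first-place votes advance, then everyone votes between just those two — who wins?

Ivan

Round 1 first-place votes: Ivan 700, Omar 240, Fatima 16, Jonas 0.
Ivan and Omar advance.
Runoff: Ivan is preferred to Omar by 700 voters; Omar by 256.
Ivan wins the runoff.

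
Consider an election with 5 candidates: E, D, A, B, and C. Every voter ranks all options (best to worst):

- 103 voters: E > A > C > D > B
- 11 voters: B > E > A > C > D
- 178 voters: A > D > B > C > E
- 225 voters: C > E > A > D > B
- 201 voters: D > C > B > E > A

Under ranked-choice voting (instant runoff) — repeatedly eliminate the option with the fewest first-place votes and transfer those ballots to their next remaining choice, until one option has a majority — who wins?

C

Round 1: E 103, D 201, A 178, B 11, C 225. Eliminate B.
Round 2: E 114, D 201, A 178, C 225. Eliminate E.
Round 3: D 201, A 292, C 225. Eliminate D.
Round 4: A 292, C 426. C has a majority.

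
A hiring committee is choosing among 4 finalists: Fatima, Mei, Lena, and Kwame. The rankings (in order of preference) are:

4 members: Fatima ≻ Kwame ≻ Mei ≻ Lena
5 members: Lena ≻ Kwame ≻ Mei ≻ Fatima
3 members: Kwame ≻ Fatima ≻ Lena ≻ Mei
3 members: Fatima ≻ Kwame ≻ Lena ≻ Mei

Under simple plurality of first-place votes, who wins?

Fatima

First-place votes: Fatima 7, Mei 0, Lena 5, Kwame 3.
Fatima has the most first-place votes.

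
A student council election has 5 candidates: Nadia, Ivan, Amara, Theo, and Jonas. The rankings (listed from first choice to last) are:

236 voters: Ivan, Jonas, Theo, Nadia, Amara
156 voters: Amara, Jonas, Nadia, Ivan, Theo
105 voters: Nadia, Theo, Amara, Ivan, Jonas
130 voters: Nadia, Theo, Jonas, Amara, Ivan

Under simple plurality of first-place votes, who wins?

First-place votes: Nadia 235, Ivan 236, Amara 156, Theo 0, Jonas 0.
Ivan has the most first-place votes.

Ivan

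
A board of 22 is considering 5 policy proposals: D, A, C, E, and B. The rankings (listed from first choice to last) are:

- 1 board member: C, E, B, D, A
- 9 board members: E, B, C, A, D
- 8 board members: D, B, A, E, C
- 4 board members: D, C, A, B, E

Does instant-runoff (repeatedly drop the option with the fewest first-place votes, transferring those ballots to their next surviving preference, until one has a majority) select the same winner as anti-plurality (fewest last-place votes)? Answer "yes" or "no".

no

Instant-runoff — R1 D 12, A 0, C 1, E 9, B 0 (D winner). Winner: D.
Anti-plurality — last-place votes: D 9, A 1, C 8, E 4, B 0. Winner: B.
The two methods disagree.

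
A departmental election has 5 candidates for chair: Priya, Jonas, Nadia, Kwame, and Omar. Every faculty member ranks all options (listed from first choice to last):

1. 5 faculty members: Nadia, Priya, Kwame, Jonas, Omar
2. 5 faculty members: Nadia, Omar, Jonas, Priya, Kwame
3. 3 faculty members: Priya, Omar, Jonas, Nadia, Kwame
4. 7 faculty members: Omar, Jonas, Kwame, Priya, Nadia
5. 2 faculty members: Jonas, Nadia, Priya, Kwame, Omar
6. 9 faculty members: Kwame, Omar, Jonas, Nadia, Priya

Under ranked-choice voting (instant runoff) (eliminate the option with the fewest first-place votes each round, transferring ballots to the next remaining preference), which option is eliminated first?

Round 1: Priya 3, Jonas 2, Nadia 10, Kwame 9, Omar 7. Eliminate Jonas.

Jonas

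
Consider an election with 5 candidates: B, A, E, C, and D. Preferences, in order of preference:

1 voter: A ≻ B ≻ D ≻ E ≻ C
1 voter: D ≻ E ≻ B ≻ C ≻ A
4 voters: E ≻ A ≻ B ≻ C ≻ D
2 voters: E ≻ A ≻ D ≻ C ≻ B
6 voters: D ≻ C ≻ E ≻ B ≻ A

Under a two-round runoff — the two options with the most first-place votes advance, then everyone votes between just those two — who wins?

Round 1 first-place votes: B 0, A 1, E 6, C 0, D 7.
D and E advance.
Runoff: D is preferred to E by 8 voters; E by 6.
D wins the runoff.

D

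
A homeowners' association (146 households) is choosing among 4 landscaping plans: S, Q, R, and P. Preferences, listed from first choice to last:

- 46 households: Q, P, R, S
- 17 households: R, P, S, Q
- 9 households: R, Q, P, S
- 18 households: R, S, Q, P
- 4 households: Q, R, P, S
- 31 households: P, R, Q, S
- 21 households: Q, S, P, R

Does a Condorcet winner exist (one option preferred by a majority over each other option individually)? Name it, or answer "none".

Checking pairwise contests:
Q beats S 111–35.
R beats Q 75–71.
P beats R 98–48.
Q beats P 98–48.
Every option loses at least one head-to-head, so there is no Condorcet winner.

none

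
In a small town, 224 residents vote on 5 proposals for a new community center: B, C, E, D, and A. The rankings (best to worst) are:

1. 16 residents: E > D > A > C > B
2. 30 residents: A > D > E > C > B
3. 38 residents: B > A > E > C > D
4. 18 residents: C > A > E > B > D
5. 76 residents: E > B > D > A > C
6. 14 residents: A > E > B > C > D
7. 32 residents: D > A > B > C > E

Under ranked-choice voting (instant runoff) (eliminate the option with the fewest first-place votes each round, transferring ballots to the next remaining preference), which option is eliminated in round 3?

Round 1: B 38, C 18, E 92, D 32, A 44. Eliminate C.
Round 2: B 38, E 92, D 32, A 62. Eliminate D.
Round 3: B 38, E 92, A 94. Eliminate B.

B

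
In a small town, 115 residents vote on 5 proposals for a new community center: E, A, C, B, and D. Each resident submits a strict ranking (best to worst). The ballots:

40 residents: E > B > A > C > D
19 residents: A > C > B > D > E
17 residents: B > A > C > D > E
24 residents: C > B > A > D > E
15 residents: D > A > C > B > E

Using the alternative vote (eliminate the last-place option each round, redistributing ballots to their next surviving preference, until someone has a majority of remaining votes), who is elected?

A

Round 1: E 40, A 19, C 24, B 17, D 15. Eliminate D.
Round 2: E 40, A 34, C 24, B 17. Eliminate B.
Round 3: E 40, A 51, C 24. Eliminate C.
Round 4: E 40, A 75. A has a majority.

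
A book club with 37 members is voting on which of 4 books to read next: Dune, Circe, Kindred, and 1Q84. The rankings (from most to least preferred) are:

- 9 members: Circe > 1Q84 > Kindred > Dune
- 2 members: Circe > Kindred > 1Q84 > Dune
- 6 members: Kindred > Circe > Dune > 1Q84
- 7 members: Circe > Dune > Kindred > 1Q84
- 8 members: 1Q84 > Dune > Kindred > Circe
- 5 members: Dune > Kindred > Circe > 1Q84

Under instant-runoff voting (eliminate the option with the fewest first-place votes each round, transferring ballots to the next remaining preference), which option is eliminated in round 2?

Round 1: Dune 5, Circe 18, Kindred 6, 1Q84 8. Eliminate Dune.
Round 2: Circe 18, Kindred 11, 1Q84 8. Eliminate 1Q84.

1Q84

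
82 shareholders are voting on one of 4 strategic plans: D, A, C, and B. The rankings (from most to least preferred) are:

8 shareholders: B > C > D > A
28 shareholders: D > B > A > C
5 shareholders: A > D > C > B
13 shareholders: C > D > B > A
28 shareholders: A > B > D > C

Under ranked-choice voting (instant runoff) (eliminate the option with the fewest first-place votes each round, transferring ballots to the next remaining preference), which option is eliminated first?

B

Round 1: D 28, A 33, C 13, B 8. Eliminate B.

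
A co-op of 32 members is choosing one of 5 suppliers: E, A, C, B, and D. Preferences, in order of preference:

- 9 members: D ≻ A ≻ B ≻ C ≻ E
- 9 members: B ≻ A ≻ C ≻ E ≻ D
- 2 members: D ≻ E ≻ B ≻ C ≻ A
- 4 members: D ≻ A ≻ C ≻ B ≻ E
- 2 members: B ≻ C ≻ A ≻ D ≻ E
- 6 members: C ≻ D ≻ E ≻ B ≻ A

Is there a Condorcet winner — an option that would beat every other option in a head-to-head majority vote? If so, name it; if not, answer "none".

none

Checking pairwise contests:
A beats E 24–8.
B beats A 19–13.
A beats C 22–10.
D beats B 21–11.
C beats D 17–15.
Every option loses at least one head-to-head, so there is no Condorcet winner.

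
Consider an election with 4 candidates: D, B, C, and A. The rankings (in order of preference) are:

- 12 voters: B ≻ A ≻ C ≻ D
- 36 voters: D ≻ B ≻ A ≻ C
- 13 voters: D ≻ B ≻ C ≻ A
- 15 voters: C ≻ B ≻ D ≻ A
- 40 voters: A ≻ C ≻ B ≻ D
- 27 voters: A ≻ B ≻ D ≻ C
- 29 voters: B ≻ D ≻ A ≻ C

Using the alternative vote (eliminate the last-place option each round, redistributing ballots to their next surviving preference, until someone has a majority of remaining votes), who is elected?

Round 1: D 49, B 41, C 15, A 67. Eliminate C.
Round 2: D 49, B 56, A 67. Eliminate D.
Round 3: B 105, A 67. B has a majority.

B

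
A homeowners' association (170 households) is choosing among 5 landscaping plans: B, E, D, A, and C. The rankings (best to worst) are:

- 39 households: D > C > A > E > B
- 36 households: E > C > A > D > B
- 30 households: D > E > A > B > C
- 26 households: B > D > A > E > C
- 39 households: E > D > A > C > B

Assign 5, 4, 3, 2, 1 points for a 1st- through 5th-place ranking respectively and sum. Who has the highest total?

D

B: 39·1 + 36·1 + 30·2 + 26·5 + 39·1 = 304
E: 39·2 + 36·5 + 30·4 + 26·2 + 39·5 = 625
D: 39·5 + 36·2 + 30·5 + 26·4 + 39·4 = 677
A: 39·3 + 36·3 + 30·3 + 26·3 + 39·3 = 510
C: 39·4 + 36·4 + 30·1 + 26·1 + 39·2 = 434
D has the highest Borda score (677).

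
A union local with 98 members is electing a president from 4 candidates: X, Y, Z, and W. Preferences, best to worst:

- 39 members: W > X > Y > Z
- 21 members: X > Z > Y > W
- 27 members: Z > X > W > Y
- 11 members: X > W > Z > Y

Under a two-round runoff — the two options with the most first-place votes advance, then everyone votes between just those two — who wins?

Round 1 first-place votes: X 32, Y 0, Z 27, W 39.
W and X advance.
Runoff: W is preferred to X by 39 voters; X by 59.
X wins the runoff.

X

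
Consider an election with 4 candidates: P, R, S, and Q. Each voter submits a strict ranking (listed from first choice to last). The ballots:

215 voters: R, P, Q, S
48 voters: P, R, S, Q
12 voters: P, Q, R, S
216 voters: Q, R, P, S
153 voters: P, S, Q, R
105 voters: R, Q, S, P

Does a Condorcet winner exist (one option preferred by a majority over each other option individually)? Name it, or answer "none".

none

Checking pairwise contests:
R beats P 536–213.
Q beats R 381–368.
P beats S 644–105.
P beats Q 428–321.
Every option loses at least one head-to-head, so there is no Condorcet winner.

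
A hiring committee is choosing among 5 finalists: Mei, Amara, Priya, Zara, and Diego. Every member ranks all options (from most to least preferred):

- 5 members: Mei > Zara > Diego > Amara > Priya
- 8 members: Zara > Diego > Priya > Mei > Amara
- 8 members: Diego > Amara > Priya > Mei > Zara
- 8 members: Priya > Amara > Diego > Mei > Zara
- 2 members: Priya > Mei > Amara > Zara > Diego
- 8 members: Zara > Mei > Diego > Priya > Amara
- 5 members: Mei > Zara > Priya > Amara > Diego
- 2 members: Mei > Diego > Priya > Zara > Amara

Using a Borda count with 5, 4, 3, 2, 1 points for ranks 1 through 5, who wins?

Diego

Mei: 5·5 + 8·2 + 8·2 + 8·2 + 2·4 + 8·4 + 5·5 + 2·5 = 148
Amara: 5·2 + 8·1 + 8·4 + 8·4 + 2·3 + 8·1 + 5·2 + 2·1 = 108
Priya: 5·1 + 8·3 + 8·3 + 8·5 + 2·5 + 8·2 + 5·3 + 2·3 = 140
Zara: 5·4 + 8·5 + 8·1 + 8·1 + 2·2 + 8·5 + 5·4 + 2·2 = 144
Diego: 5·3 + 8·4 + 8·5 + 8·3 + 2·1 + 8·3 + 5·1 + 2·4 = 150
Diego has the highest Borda score (150).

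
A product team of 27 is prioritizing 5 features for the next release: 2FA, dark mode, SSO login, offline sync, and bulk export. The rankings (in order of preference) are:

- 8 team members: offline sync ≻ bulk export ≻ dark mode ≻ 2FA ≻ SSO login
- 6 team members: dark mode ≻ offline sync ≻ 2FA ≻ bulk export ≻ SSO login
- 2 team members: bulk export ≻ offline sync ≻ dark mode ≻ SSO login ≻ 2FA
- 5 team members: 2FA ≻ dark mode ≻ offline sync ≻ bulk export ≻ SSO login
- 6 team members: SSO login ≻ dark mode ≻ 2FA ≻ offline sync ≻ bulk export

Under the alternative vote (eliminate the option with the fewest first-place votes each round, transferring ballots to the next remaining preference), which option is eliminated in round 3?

SSO login

Round 1: 2FA 5, dark mode 6, SSO login 6, offline sync 8, bulk export 2. Eliminate bulk export.
Round 2: 2FA 5, dark mode 6, SSO login 6, offline sync 10. Eliminate 2FA.
Round 3: dark mode 11, SSO login 6, offline sync 10. Eliminate SSO login.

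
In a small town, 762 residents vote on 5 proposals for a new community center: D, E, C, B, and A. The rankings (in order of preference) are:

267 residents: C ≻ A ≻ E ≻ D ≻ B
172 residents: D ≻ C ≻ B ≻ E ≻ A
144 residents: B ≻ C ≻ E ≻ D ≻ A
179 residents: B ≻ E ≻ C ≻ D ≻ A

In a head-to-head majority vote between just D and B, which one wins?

D

Voters preferring D to B: 439; preferring B to D: 323.
D wins the head-to-head.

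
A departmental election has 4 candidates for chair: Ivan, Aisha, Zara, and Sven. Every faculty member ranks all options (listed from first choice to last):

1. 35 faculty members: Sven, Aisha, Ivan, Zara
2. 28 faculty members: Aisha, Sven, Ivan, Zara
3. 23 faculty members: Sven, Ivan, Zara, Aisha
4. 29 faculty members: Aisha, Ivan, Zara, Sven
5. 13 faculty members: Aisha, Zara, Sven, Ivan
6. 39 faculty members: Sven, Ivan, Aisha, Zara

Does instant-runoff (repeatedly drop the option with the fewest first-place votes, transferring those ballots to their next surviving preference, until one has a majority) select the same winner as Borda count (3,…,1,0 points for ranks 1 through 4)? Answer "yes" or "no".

yes

Instant-runoff — R1 Ivan 0, Aisha 70, Zara 0, Sven 97 (Sven winner). Winner: Sven.
Borda — scores: Ivan 245, Aisha 319, Zara 78, Sven 360. Winner: Sven.
The two methods agree.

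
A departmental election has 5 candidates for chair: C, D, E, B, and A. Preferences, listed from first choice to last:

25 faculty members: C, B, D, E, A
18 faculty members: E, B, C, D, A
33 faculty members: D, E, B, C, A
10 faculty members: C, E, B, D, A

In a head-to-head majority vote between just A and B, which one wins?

Voters preferring A to B: 0; preferring B to A: 86.
B wins the head-to-head.

B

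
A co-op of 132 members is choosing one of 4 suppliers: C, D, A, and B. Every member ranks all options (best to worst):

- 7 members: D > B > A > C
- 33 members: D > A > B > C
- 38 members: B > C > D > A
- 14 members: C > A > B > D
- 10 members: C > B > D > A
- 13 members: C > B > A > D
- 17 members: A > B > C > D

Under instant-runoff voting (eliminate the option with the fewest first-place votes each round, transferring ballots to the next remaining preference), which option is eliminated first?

Round 1: C 37, D 40, A 17, B 38. Eliminate A.

A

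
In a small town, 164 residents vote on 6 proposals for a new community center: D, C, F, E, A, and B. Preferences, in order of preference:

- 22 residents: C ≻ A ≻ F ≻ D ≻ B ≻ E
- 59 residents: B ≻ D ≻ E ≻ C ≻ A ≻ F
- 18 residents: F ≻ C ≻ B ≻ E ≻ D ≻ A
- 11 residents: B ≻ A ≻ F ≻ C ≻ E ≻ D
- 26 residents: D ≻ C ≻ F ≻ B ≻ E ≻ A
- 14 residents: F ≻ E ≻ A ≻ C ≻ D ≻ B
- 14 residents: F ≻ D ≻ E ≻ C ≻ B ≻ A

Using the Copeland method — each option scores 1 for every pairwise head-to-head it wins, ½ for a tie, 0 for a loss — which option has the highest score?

D: beats C, F, E, and A; loses to B → score 4.
C: beats F, A, and B; loses to D and E → score 3.
F: beats E and B; loses to D, C, and A → score 2.
E: beats C and A; loses to D, F, and B → score 2.
A: beats F; loses to D, C, E, and B → score 1.
B: beats D, E, and A; loses to C and F → score 3.
D has the best pairwise record.

D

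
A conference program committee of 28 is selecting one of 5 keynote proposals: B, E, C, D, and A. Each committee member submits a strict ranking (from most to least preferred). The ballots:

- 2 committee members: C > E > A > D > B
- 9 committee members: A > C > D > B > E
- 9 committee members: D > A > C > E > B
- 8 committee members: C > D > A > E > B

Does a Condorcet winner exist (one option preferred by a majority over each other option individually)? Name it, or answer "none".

Checking pairwise contests:
E beats B 19–9.
C beats E 28–0.
A beats C 18–10.
C beats D 19–9.
D beats A 17–11.
Every option loses at least one head-to-head, so there is no Condorcet winner.

none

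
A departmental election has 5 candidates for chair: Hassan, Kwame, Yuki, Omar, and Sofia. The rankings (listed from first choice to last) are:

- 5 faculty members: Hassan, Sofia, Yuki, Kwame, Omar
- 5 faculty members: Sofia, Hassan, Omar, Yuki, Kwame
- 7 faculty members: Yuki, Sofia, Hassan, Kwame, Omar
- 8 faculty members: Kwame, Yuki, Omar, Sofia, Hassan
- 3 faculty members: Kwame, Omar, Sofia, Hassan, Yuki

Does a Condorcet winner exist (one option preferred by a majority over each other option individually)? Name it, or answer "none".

Yuki vs Hassan: 15–13 for Yuki.
Yuki vs Kwame: 17–11 for Yuki.
Yuki vs Omar: 20–8 for Yuki.
Yuki vs Sofia: 15–13 for Yuki.
Yuki beats every other option head-to-head.

Yuki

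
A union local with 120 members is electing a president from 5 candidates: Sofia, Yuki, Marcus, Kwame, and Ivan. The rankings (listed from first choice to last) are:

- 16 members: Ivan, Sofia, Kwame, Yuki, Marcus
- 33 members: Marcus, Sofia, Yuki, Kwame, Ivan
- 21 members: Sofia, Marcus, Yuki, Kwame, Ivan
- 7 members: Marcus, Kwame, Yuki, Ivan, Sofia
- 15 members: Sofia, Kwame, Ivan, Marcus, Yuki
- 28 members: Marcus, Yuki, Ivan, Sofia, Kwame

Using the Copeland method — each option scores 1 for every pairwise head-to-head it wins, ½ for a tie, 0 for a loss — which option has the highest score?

Sofia: beats Yuki, Kwame, and Ivan; loses to Marcus → score 3.
Yuki: beats Kwame and Ivan; loses to Sofia and Marcus → score 2.
Marcus: beats Sofia, Yuki, Kwame, and Ivan → score 4.
Kwame: beats Ivan; loses to Sofia, Yuki, and Marcus → score 1.
Ivan: loses to Sofia, Yuki, Marcus, and Kwame → score 0.
Marcus has the best pairwise record.

Marcus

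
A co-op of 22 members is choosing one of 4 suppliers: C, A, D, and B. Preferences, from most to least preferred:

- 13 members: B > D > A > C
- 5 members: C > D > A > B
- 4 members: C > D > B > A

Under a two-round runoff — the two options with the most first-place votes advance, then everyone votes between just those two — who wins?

B

Round 1 first-place votes: C 9, A 0, D 0, B 13.
B and C advance.
Runoff: B is preferred to C by 13 voters; C by 9.
B wins the runoff.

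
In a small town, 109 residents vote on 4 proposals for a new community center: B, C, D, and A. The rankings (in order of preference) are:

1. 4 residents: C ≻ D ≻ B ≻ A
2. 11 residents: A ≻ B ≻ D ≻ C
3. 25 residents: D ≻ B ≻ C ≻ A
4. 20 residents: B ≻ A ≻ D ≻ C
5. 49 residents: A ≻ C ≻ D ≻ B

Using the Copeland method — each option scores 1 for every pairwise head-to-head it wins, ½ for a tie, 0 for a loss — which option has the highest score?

B: beats C; loses to D and A → score 1.
C: loses to B, D, and A → score 0.
D: beats B and C; loses to A → score 2.
A: beats B, C, and D → score 3.
A has the best pairwise record.

A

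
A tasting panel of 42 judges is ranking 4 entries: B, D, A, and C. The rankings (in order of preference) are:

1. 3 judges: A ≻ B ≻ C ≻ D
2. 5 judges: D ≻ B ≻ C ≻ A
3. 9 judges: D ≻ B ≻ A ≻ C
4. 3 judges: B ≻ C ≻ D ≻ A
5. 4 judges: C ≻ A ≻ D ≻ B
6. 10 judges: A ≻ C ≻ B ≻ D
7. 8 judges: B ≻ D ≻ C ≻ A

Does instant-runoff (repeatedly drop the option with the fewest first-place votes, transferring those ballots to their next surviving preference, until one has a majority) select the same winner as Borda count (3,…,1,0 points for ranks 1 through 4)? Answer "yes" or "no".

Instant-runoff — R1 B 11, D 14, A 13, C 4 (C out); R2 B 11, D 14, A 17 (B out); R3 D 25, A 17 (D winner). Winner: D.
Borda — scores: B 77, D 65, A 56, C 54. Winner: B.
The two methods disagree.

no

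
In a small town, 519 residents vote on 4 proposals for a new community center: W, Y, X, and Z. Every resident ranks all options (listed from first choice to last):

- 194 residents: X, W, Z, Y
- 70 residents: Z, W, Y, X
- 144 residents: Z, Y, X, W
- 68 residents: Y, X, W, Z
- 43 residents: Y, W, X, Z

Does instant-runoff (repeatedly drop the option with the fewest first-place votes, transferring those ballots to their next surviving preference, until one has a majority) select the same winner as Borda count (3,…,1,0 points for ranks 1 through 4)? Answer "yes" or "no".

yes

Instant-runoff — R1 W 0, Y 111, X 194, Z 214 (W out); R2 Y 111, X 194, Z 214 (Y out); R3 X 305, Z 214 (X winner). Winner: X.
Borda — scores: W 682, Y 691, X 905, Z 836. Winner: X.
The two methods agree.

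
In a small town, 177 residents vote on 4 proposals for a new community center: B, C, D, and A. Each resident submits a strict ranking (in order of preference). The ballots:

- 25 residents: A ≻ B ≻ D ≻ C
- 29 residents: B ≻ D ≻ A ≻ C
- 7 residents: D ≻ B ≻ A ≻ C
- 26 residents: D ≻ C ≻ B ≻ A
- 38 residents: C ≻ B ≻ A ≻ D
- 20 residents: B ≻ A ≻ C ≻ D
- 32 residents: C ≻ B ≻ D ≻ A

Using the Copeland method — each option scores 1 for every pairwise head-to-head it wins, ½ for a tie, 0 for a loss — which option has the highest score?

C

B: beats D and A; loses to C → score 2.
C: beats B, D, and A → score 3.
D: beats A; loses to B and C → score 1.
A: loses to B, C, and D → score 0.
C has the best pairwise record.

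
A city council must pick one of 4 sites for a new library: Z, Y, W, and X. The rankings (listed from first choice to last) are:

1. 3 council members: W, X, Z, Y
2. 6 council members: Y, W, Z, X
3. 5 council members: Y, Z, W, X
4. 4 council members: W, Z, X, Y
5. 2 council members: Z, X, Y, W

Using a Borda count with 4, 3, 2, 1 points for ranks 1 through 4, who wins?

W

Z: 3·2 + 6·2 + 5·3 + 4·3 + 2·4 = 53
Y: 3·1 + 6·4 + 5·4 + 4·1 + 2·2 = 55
W: 3·4 + 6·3 + 5·2 + 4·4 + 2·1 = 58
X: 3·3 + 6·1 + 5·1 + 4·2 + 2·3 = 34
W has the highest Borda score (58).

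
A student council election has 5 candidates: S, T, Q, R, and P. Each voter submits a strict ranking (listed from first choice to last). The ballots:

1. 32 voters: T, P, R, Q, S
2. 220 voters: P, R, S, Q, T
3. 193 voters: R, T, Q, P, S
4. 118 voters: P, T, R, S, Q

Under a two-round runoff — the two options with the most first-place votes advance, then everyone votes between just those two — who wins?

P

Round 1 first-place votes: S 0, T 32, Q 0, R 193, P 338.
P and R advance.
Runoff: P is preferred to R by 370 voters; R by 193.
P wins the runoff.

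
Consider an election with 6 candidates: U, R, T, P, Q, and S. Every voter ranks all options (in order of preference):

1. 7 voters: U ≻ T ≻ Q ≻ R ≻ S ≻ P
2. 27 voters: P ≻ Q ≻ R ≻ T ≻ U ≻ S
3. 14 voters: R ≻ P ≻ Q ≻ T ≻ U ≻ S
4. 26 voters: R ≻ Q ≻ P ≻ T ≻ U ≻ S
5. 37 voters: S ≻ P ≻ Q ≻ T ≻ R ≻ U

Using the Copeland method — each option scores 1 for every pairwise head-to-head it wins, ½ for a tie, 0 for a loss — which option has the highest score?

U: beats S; loses to R, T, P, and Q → score 1.
R: beats U, T, and S; loses to P and Q → score 3.
T: beats U and S; loses to R, P, and Q → score 2.
P: beats U, R, T, Q, and S → score 5.
Q: beats U, R, T, and S; loses to P → score 4.
S: loses to U, R, T, P, and Q → score 0.
P has the best pairwise record.

P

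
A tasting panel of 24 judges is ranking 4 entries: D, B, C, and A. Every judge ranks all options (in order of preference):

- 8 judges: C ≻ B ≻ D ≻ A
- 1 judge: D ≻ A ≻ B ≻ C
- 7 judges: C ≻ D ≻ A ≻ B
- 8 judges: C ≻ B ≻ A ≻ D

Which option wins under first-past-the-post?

First-place votes: D 1, B 0, C 23, A 0.
C has the most first-place votes.

C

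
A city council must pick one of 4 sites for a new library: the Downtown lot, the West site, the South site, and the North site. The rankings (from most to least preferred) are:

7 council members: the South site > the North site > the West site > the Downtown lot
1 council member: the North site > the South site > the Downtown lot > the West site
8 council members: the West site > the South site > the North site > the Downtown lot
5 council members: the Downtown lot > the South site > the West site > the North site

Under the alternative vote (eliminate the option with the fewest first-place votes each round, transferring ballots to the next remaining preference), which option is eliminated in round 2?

Round 1: the Downtown lot 5, the West site 8, the South site 7, the North site 1. Eliminate the North site.
Round 2: the Downtown lot 5, the West site 8, the South site 8. Eliminate the Downtown lot.

the Downtown lot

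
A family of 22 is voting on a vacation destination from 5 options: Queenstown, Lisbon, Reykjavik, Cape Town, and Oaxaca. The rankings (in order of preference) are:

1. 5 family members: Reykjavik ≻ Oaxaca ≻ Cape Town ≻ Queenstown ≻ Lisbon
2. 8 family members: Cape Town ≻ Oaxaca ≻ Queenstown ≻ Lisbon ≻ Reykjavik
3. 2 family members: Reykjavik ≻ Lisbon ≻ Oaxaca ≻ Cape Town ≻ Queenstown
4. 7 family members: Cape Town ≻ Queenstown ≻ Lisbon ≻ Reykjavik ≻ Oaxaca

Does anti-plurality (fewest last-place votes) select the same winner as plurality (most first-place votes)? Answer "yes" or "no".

yes

Anti-plurality — last-place votes: Queenstown 2, Lisbon 5, Reykjavik 8, Cape Town 0, Oaxaca 7. Winner: Cape Town.
Plurality — first-place votes: Queenstown 0, Lisbon 0, Reykjavik 7, Cape Town 15, Oaxaca 0. Winner: Cape Town.
The two methods agree.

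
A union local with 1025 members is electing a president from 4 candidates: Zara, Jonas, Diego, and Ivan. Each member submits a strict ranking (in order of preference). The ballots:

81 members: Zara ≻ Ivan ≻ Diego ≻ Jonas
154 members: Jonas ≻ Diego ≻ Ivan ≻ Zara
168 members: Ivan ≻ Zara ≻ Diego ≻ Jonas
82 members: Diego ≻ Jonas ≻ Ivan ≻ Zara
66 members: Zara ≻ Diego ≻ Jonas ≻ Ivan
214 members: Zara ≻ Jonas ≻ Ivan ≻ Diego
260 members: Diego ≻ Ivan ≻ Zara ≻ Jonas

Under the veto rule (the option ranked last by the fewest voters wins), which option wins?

Last-place votes: Zara 236, Jonas 509, Diego 214, Ivan 66.
Ivan is ranked last by the fewest voters, so Ivan wins.

Ivan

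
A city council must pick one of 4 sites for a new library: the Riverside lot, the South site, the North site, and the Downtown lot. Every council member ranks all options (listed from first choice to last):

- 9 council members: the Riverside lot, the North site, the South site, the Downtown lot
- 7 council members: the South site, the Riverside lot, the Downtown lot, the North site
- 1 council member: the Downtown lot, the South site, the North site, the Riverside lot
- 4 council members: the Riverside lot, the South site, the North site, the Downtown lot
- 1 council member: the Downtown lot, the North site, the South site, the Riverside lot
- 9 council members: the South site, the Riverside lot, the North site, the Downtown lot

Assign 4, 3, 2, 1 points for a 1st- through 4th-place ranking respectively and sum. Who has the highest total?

the Riverside lot: 9·4 + 7·3 + 1·1 + 4·4 + 1·1 + 9·3 = 102
the South site: 9·2 + 7·4 + 1·3 + 4·3 + 1·2 + 9·4 = 99
the North site: 9·3 + 7·1 + 1·2 + 4·2 + 1·3 + 9·2 = 65
the Downtown lot: 9·1 + 7·2 + 1·4 + 4·1 + 1·4 + 9·1 = 44
the Riverside lot has the highest Borda score (102).

the Riverside lot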